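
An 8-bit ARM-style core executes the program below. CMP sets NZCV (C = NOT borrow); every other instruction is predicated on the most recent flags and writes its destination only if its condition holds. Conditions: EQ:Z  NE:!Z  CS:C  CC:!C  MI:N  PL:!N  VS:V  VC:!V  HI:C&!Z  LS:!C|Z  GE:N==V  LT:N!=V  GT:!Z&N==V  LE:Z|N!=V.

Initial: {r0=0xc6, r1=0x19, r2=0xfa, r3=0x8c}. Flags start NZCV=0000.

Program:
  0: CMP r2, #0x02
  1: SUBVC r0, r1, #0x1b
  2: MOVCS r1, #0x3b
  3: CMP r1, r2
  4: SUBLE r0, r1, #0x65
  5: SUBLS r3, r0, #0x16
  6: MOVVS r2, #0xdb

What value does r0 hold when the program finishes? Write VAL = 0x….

VAL = 0xfe

[0] flags=1010 → (cmp)
[1] flags=1010 VC?T → r0=0xfe
[2] flags=1010 CS?T → r1=0x3b
[3] flags=0000 → (cmp)
[4] flags=0000 LE?F → skip
[5] flags=0000 LS?T → r3=0xe8
[6] flags=0000 VS?F → skip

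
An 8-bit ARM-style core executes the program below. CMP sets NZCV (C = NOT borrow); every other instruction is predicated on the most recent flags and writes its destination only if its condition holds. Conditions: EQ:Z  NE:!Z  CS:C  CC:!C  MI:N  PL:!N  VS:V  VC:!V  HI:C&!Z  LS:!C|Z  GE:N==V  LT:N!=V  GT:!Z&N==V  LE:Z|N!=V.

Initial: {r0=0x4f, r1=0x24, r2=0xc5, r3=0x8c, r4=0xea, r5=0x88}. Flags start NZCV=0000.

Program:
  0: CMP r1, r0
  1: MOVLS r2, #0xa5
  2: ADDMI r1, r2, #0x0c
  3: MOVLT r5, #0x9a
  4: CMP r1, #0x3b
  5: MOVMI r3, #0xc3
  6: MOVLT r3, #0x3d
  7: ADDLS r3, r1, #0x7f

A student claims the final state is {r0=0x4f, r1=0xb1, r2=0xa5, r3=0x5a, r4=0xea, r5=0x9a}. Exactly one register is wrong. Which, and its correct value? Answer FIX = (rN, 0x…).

FIX = (r3, 0x3d)

0: ✓ CMP  NZCV=1000
1: ✓ MOVLS  r2←0xa5
2: ✓ ADDMI  r1←0xb1
3: ✓ MOVLT  r5←0x9a
4: ✓ CMP  NZCV=0011
5: · MOVMI
6: ✓ MOVLT  r3←0x3d
7: · ADDLS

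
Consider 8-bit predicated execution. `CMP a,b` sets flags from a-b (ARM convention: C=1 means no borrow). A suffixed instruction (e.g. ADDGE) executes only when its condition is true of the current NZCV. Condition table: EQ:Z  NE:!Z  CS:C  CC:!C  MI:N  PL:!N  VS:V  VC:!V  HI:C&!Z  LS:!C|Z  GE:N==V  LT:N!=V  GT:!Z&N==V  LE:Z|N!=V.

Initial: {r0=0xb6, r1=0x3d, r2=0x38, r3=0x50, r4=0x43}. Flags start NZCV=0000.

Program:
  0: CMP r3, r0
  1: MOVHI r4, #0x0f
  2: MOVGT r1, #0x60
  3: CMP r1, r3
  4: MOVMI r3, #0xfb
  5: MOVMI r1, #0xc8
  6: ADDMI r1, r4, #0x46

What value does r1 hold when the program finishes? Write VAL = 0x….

0: ✓ CMP  NZCV=1001
1: · MOVHI
2: ✓ MOVGT  r1←0x60
3: ✓ CMP  NZCV=0010
4: · MOVMI
5: · MOVMI
6: · ADDMI

VAL = 0x60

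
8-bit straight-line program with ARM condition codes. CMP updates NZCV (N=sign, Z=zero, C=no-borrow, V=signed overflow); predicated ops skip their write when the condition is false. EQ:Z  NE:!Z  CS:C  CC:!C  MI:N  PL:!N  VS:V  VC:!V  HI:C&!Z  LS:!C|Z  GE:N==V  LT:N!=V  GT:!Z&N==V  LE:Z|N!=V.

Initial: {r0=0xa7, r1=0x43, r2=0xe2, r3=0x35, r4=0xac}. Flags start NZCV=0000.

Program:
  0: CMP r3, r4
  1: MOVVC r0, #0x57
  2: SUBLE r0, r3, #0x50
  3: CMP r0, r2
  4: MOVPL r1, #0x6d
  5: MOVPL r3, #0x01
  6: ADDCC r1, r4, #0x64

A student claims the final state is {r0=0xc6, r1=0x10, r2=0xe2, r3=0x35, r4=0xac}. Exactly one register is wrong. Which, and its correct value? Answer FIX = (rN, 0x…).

FIX = (r0, 0xa7)

0: ✓ CMP  NZCV=1001
1: · MOVVC
2: · SUBLE
3: ✓ CMP  NZCV=1000
4: · MOVPL
5: · MOVPL
6: ✓ ADDCC  r1←0x10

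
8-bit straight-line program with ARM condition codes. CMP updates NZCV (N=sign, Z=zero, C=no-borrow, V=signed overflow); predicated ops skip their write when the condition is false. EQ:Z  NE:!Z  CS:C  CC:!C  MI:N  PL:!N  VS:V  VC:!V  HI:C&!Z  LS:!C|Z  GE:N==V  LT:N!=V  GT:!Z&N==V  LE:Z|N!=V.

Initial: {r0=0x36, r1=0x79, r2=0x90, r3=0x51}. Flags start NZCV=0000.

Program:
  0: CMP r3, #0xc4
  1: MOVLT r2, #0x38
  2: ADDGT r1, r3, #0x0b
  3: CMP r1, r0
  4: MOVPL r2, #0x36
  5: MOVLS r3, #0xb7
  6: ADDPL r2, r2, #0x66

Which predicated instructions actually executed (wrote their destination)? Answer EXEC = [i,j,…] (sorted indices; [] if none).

EXEC = [2,4,6]

[0] flags=1001 → (cmp)
[1] flags=1001 LT?F → skip
[2] flags=1001 GT?T → r1=0x5c
[3] flags=0010 → (cmp)
[4] flags=0010 PL?T → r2=0x36
[5] flags=0010 LS?F → skip
[6] flags=0010 PL?T → r2=0x9c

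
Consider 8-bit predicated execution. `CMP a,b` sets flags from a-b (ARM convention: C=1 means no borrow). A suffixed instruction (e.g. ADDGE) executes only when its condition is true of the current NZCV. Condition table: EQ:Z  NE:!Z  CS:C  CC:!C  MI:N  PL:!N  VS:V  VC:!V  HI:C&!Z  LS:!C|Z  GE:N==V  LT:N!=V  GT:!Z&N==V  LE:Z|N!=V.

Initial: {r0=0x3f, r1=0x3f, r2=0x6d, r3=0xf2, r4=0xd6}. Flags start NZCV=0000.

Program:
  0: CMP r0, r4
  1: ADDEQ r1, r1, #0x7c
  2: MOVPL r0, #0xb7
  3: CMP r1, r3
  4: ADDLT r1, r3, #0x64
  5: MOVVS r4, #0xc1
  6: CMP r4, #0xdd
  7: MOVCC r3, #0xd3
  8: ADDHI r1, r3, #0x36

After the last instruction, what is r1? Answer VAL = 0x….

VAL = 0x3f

[0] flags=0000 → (cmp)
[1] flags=0000 EQ?F → skip
[2] flags=0000 PL?T → r0=0xb7
[3] flags=0000 → (cmp)
[4] flags=0000 LT?F → skip
[5] flags=0000 VS?F → skip
[6] flags=1000 → (cmp)
[7] flags=1000 CC?T → r3=0xd3
[8] flags=1000 HI?F → skip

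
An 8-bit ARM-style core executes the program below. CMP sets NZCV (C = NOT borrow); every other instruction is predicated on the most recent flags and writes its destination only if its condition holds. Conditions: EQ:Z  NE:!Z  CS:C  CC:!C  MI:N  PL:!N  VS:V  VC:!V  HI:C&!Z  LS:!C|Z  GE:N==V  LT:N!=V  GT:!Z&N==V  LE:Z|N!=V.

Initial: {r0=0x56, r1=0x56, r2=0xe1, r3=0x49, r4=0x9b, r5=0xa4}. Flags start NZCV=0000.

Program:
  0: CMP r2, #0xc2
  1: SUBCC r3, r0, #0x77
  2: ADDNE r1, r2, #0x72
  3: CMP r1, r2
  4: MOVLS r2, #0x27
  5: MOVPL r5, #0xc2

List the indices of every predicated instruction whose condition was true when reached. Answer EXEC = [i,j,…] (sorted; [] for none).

EXEC = [2,4,5]

0: ✓ CMP  NZCV=0010
1: · SUBCC
2: ✓ ADDNE  r1←0x53
3: ✓ CMP  NZCV=0000
4: ✓ MOVLS  r2←0x27
5: ✓ MOVPL  r5←0xc2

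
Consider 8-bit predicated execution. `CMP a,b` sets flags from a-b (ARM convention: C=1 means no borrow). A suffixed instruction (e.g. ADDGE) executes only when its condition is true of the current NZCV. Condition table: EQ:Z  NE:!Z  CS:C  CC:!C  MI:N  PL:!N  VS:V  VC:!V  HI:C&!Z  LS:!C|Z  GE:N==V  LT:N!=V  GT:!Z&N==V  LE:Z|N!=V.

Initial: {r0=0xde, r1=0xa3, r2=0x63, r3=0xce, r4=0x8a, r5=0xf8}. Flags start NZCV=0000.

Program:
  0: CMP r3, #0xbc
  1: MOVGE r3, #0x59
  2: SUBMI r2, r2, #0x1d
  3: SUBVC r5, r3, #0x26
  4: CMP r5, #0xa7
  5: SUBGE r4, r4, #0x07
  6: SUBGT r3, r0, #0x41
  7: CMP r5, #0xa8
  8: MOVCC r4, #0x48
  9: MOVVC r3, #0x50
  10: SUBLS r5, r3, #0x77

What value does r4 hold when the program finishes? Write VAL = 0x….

0: ✓ CMP  NZCV=0010
1: ✓ MOVGE  r3←0x59
2: · SUBMI
3: ✓ SUBVC  r5←0x33
4: ✓ CMP  NZCV=1001
5: ✓ SUBGE  r4←0x83
6: ✓ SUBGT  r3←0x9d
7: ✓ CMP  NZCV=1001
8: ✓ MOVCC  r4←0x48
9: · MOVVC
10: ✓ SUBLS  r5←0x26

VAL = 0x48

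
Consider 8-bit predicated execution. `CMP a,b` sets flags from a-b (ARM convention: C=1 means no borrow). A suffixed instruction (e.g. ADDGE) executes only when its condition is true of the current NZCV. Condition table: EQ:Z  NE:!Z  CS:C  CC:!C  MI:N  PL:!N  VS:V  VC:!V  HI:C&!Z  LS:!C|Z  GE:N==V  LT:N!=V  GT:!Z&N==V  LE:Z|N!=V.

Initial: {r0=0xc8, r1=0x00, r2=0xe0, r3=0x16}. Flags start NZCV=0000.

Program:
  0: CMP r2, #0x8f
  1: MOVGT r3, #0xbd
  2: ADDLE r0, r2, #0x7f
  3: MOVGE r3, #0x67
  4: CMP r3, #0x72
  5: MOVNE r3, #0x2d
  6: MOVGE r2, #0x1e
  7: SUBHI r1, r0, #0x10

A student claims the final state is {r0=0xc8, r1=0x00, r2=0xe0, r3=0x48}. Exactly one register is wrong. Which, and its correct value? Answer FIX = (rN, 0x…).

FIX = (r3, 0x2d)

0: ✓ CMP  NZCV=0010
1: ✓ MOVGT  r3←0xbd
2: · ADDLE
3: ✓ MOVGE  r3←0x67
4: ✓ CMP  NZCV=1000
5: ✓ MOVNE  r3←0x2d
6: · MOVGE
7: · SUBHI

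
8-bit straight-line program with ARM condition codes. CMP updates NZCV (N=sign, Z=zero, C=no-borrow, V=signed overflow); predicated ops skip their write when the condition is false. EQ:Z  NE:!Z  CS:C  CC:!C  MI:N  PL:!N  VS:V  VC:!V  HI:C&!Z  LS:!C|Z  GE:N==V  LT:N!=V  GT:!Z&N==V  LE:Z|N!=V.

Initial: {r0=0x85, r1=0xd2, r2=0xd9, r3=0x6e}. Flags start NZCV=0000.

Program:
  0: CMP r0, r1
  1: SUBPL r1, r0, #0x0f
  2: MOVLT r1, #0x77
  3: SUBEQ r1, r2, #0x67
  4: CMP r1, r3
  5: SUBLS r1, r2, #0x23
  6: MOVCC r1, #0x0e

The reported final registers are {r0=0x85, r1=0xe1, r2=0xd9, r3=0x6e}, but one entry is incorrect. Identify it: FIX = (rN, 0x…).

FIX = (r1, 0x77)

[0] flags=1000 → (cmp)
[1] flags=1000 PL?F → skip
[2] flags=1000 LT?T → r1=0x77
[3] flags=1000 EQ?F → skip
[4] flags=0010 → (cmp)
[5] flags=0010 LS?F → skip
[6] flags=0010 CC?F → skip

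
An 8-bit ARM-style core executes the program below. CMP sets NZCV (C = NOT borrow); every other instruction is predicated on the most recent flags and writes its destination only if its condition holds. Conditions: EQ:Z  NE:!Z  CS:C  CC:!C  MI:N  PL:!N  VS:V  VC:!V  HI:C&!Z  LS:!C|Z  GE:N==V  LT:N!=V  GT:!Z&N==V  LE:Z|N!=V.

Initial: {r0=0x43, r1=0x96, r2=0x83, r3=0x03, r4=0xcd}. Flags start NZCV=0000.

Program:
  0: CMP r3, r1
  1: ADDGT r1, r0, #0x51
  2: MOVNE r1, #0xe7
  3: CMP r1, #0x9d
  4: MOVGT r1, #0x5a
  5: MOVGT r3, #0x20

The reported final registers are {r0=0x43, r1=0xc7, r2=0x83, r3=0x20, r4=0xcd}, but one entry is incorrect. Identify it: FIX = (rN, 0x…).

0: ✓ CMP  NZCV=0000
1: ✓ ADDGT  r1←0x94
2: ✓ MOVNE  r1←0xe7
3: ✓ CMP  NZCV=0010
4: ✓ MOVGT  r1←0x5a
5: ✓ MOVGT  r3←0x20

FIX = (r1, 0x5a)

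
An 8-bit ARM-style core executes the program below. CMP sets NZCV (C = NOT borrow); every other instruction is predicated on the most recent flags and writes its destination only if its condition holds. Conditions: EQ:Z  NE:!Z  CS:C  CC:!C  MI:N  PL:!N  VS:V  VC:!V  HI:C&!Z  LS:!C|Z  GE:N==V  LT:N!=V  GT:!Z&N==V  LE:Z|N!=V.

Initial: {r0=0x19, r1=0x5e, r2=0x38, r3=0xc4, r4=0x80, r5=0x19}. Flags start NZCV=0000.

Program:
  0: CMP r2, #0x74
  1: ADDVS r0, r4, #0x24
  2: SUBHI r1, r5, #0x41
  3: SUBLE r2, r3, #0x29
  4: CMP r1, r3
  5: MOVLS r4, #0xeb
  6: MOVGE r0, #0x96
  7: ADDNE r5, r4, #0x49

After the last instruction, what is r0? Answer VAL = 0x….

VAL = 0x96

0: ✓ CMP  NZCV=1000
1: · ADDVS
2: · SUBHI
3: ✓ SUBLE  r2←0x9b
4: ✓ CMP  NZCV=1001
5: ✓ MOVLS  r4←0xeb
6: ✓ MOVGE  r0←0x96
7: ✓ ADDNE  r5←0x34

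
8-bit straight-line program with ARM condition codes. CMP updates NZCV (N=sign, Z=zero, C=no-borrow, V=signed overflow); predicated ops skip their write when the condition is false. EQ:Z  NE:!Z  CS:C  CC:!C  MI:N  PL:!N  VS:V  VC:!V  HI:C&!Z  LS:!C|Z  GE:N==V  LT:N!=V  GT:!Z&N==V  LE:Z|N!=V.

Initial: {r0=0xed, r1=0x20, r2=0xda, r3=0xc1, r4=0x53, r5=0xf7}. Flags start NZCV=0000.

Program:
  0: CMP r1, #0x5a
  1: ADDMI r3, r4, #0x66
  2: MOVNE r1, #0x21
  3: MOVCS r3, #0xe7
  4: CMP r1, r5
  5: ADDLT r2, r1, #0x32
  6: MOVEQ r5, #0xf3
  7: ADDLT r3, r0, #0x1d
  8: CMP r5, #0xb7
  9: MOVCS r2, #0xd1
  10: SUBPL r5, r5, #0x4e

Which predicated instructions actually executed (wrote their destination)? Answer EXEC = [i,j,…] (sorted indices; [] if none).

0: ✓ CMP  NZCV=1000
1: ✓ ADDMI  r3←0xb9
2: ✓ MOVNE  r1←0x21
3: · MOVCS
4: ✓ CMP  NZCV=0000
5: · ADDLT
6: · MOVEQ
7: · ADDLT
8: ✓ CMP  NZCV=0010
9: ✓ MOVCS  r2←0xd1
10: ✓ SUBPL  r5←0xa9

EXEC = [1,2,9,10]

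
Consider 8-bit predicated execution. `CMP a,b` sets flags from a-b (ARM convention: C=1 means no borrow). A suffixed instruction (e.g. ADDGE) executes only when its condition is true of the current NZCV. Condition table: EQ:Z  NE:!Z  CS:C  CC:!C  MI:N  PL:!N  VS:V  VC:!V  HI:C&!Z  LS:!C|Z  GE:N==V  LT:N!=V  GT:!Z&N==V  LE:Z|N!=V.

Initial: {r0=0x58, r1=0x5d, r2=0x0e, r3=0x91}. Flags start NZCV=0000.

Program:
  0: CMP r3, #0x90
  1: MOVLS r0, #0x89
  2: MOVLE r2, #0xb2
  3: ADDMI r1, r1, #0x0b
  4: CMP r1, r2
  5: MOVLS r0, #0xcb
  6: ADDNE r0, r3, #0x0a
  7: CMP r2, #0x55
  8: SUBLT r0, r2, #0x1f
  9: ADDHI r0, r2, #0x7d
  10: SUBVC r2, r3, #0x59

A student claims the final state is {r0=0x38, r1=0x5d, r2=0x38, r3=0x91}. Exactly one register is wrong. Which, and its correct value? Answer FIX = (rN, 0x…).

0: ✓ CMP  NZCV=0010
1: · MOVLS
2: · MOVLE
3: · ADDMI
4: ✓ CMP  NZCV=0010
5: · MOVLS
6: ✓ ADDNE  r0←0x9b
7: ✓ CMP  NZCV=1000
8: ✓ SUBLT  r0←0xef
9: · ADDHI
10: ✓ SUBVC  r2←0x38

FIX = (r0, 0xef)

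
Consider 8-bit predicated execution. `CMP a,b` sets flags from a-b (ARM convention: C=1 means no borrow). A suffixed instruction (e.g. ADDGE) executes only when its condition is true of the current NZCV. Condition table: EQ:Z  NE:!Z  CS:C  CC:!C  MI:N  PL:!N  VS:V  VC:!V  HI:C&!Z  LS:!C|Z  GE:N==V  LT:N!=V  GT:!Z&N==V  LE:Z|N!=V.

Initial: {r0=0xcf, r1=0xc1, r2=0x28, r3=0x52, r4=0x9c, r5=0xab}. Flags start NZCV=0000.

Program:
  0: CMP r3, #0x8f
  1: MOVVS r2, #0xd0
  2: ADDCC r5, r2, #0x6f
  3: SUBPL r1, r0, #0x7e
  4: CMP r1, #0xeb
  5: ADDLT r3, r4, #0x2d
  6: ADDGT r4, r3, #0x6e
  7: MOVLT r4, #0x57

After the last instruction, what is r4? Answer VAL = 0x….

VAL = 0x57

0: ✓ CMP  NZCV=1001
1: ✓ MOVVS  r2←0xd0
2: ✓ ADDCC  r5←0x3f
3: · SUBPL
4: ✓ CMP  NZCV=1000
5: ✓ ADDLT  r3←0xc9
6: · ADDGT
7: ✓ MOVLT  r4←0x57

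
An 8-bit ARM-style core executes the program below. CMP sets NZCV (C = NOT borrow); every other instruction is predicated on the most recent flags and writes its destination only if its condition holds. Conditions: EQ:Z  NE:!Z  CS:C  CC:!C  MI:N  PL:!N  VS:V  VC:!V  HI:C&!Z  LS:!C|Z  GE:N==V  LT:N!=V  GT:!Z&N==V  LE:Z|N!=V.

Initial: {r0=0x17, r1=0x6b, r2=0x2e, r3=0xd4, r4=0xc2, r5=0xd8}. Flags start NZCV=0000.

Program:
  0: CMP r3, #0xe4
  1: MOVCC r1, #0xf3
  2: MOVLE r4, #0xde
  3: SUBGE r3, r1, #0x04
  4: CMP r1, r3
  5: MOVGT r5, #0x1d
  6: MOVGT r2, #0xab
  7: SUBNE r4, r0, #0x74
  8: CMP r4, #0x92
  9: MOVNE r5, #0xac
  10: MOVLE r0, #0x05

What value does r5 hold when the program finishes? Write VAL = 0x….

[0] flags=1000 → (cmp)
[1] flags=1000 CC?T → r1=0xf3
[2] flags=1000 LE?T → r4=0xde
[3] flags=1000 GE?F → skip
[4] flags=0010 → (cmp)
[5] flags=0010 GT?T → r5=0x1d
[6] flags=0010 GT?T → r2=0xab
[7] flags=0010 NE?T → r4=0xa3
[8] flags=0010 → (cmp)
[9] flags=0010 NE?T → r5=0xac
[10] flags=0010 LE?F → skip

VAL = 0xac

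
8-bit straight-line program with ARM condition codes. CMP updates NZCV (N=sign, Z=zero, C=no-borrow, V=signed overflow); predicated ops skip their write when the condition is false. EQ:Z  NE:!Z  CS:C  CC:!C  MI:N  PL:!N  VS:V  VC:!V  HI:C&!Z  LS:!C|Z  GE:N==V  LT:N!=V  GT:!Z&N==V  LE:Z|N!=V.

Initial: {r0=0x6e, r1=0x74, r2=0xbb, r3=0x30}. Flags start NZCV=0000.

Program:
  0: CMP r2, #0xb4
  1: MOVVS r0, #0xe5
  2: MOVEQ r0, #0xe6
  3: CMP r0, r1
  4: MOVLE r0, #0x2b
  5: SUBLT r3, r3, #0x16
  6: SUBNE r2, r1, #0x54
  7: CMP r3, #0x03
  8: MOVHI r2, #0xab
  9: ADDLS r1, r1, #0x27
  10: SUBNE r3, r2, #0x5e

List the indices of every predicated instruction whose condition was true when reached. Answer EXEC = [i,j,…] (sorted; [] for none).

EXEC = [4,5,6,8,10]

0: ✓ CMP  NZCV=0010
1: · MOVVS
2: · MOVEQ
3: ✓ CMP  NZCV=1000
4: ✓ MOVLE  r0←0x2b
5: ✓ SUBLT  r3←0x1a
6: ✓ SUBNE  r2←0x20
7: ✓ CMP  NZCV=0010
8: ✓ MOVHI  r2←0xab
9: · ADDLS
10: ✓ SUBNE  r3←0x4d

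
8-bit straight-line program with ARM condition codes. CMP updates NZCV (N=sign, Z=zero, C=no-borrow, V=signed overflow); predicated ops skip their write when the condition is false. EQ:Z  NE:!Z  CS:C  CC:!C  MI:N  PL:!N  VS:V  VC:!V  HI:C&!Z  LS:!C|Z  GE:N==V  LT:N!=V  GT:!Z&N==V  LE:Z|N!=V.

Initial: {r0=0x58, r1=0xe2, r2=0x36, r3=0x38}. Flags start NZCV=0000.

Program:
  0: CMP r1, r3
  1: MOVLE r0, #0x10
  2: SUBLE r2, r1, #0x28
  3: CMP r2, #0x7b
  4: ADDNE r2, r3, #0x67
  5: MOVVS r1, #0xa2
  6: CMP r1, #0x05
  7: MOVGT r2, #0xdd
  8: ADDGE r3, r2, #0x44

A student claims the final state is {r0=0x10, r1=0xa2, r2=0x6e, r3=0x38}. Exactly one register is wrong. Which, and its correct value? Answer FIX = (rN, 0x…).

0: ✓ CMP  NZCV=1010
1: ✓ MOVLE  r0←0x10
2: ✓ SUBLE  r2←0xba
3: ✓ CMP  NZCV=0011
4: ✓ ADDNE  r2←0x9f
5: ✓ MOVVS  r1←0xa2
6: ✓ CMP  NZCV=1010
7: · MOVGT
8: · ADDGE

FIX = (r2, 0x9f)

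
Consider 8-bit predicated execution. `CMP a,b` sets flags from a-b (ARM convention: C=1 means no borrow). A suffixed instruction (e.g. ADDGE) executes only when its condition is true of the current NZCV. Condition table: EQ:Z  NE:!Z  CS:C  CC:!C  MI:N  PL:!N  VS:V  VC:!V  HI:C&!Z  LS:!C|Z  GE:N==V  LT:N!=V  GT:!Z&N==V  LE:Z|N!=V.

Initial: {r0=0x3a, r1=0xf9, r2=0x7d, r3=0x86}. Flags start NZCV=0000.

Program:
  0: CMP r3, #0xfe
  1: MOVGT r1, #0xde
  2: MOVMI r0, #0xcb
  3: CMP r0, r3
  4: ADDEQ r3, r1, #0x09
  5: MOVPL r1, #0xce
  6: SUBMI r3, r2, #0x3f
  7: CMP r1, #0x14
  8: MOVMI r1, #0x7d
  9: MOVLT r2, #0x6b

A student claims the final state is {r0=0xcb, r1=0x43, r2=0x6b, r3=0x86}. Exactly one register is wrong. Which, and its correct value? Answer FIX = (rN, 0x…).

FIX = (r1, 0x7d)

[0] flags=1000 → (cmp)
[1] flags=1000 GT?F → skip
[2] flags=1000 MI?T → r0=0xcb
[3] flags=0010 → (cmp)
[4] flags=0010 EQ?F → skip
[5] flags=0010 PL?T → r1=0xce
[6] flags=0010 MI?F → skip
[7] flags=1010 → (cmp)
[8] flags=1010 MI?T → r1=0x7d
[9] flags=1010 LT?T → r2=0x6b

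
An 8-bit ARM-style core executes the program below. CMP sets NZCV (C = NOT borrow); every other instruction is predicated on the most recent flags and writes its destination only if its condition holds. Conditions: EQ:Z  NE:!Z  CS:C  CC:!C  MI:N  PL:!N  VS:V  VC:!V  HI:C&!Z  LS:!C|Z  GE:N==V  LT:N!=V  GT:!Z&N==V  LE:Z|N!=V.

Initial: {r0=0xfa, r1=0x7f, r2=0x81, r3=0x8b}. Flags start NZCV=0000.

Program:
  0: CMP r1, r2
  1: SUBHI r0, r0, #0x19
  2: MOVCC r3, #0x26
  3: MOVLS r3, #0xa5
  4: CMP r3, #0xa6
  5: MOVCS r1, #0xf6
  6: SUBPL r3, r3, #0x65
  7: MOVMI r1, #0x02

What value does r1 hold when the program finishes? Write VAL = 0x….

0: ✓ CMP  NZCV=1001
1: · SUBHI
2: ✓ MOVCC  r3←0x26
3: ✓ MOVLS  r3←0xa5
4: ✓ CMP  NZCV=1000
5: · MOVCS
6: · SUBPL
7: ✓ MOVMI  r1←0x02

VAL = 0x02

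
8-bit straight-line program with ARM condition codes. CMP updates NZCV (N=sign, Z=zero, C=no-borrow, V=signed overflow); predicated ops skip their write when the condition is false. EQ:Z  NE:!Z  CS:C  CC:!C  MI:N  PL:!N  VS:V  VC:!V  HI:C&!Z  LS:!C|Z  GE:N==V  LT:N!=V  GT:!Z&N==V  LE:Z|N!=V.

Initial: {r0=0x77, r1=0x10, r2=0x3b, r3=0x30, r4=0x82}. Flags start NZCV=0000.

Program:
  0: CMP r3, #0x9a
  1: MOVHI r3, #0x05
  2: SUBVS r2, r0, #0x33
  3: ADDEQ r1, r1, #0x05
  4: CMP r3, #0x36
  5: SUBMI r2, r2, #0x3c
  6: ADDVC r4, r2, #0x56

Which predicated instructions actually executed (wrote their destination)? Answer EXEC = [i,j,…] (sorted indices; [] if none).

[0] flags=1001 → (cmp)
[1] flags=1001 HI?F → skip
[2] flags=1001 VS?T → r2=0x44
[3] flags=1001 EQ?F → skip
[4] flags=1000 → (cmp)
[5] flags=1000 MI?T → r2=0x08
[6] flags=1000 VC?T → r4=0x5e

EXEC = [2,5,6]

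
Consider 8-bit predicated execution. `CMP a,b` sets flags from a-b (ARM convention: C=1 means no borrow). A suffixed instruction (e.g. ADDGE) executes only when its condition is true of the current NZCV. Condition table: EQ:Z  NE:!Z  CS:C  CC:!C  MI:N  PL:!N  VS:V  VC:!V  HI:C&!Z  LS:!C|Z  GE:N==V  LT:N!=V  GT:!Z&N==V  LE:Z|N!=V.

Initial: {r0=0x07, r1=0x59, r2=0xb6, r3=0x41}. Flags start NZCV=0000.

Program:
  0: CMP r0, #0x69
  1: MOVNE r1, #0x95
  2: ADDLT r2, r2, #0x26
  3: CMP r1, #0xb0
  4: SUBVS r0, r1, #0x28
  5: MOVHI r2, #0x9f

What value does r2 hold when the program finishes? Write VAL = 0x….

VAL = 0xdc

[0] flags=1000 → (cmp)
[1] flags=1000 NE?T → r1=0x95
[2] flags=1000 LT?T → r2=0xdc
[3] flags=1000 → (cmp)
[4] flags=1000 VS?F → skip
[5] flags=1000 HI?F → skip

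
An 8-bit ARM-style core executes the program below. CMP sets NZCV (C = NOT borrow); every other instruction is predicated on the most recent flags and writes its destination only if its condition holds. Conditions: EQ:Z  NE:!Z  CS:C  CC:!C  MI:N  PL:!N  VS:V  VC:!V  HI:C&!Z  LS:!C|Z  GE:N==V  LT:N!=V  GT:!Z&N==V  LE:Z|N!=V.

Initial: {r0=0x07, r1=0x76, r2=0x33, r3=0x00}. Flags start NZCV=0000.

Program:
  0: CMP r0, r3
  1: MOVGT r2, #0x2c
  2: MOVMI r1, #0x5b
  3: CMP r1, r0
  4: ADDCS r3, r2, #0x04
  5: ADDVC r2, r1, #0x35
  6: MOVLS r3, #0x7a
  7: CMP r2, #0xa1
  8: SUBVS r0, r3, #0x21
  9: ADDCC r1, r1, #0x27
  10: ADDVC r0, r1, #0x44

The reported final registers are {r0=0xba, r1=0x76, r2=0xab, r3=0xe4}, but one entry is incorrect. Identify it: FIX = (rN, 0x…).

0: ✓ CMP  NZCV=0010
1: ✓ MOVGT  r2←0x2c
2: · MOVMI
3: ✓ CMP  NZCV=0010
4: ✓ ADDCS  r3←0x30
5: ✓ ADDVC  r2←0xab
6: · MOVLS
7: ✓ CMP  NZCV=0010
8: · SUBVS
9: · ADDCC
10: ✓ ADDVC  r0←0xba

FIX = (r3, 0x30)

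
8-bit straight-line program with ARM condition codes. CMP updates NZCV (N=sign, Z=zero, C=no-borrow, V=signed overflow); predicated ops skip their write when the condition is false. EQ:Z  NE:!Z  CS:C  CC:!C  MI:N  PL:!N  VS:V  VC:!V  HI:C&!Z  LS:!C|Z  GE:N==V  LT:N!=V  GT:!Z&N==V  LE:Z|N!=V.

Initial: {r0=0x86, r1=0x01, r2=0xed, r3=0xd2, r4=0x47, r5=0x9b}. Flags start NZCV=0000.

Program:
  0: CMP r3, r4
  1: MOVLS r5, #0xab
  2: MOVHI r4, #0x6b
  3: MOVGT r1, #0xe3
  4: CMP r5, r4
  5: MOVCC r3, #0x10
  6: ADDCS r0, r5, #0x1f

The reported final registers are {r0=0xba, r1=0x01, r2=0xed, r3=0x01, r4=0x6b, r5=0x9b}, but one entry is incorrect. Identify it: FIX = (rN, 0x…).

FIX = (r3, 0xd2)

[0] flags=1010 → (cmp)
[1] flags=1010 LS?F → skip
[2] flags=1010 HI?T → r4=0x6b
[3] flags=1010 GT?F → skip
[4] flags=0011 → (cmp)
[5] flags=0011 CC?F → skip
[6] flags=0011 CS?T → r0=0xba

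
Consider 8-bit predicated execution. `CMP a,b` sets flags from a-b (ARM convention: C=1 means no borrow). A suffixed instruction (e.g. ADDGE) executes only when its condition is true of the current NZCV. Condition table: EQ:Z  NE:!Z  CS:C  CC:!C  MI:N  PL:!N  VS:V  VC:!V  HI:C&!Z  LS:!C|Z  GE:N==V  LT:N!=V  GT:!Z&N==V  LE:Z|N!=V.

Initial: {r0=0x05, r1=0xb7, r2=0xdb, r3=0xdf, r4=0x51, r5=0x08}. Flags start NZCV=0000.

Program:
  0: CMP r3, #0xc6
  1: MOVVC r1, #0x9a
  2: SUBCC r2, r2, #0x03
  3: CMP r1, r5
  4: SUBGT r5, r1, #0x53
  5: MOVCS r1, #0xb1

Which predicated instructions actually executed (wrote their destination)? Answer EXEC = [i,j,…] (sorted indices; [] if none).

EXEC = [1,5]

[0] flags=0010 → (cmp)
[1] flags=0010 VC?T → r1=0x9a
[2] flags=0010 CC?F → skip
[3] flags=1010 → (cmp)
[4] flags=1010 GT?F → skip
[5] flags=1010 CS?T → r1=0xb1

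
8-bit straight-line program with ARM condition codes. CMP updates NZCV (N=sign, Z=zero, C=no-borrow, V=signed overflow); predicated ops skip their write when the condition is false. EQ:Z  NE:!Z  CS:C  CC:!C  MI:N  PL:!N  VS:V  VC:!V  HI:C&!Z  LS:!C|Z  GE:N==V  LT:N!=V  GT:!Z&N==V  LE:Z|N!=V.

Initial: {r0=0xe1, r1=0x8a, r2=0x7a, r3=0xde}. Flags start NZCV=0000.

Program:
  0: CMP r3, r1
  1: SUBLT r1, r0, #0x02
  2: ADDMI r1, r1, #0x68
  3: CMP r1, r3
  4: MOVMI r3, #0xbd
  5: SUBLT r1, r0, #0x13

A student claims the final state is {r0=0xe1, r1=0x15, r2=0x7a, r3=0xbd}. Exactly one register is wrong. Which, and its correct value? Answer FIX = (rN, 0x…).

FIX = (r1, 0xce)

[0] flags=0010 → (cmp)
[1] flags=0010 LT?F → skip
[2] flags=0010 MI?F → skip
[3] flags=1000 → (cmp)
[4] flags=1000 MI?T → r3=0xbd
[5] flags=1000 LT?T → r1=0xce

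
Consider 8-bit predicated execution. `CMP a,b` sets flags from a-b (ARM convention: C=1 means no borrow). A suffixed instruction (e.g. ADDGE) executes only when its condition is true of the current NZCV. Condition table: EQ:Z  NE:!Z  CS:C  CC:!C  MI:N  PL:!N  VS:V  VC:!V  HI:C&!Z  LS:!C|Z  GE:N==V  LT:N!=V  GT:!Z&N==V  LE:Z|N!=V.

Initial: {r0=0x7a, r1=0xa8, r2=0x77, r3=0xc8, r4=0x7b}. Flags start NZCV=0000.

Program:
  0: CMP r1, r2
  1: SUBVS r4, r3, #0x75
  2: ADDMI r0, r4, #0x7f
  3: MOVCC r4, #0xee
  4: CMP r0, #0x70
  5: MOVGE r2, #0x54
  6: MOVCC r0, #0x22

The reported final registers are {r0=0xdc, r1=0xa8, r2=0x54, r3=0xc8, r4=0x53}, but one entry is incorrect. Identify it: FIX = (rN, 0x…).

FIX = (r0, 0x7a)

0: ✓ CMP  NZCV=0011
1: ✓ SUBVS  r4←0x53
2: · ADDMI
3: · MOVCC
4: ✓ CMP  NZCV=0010
5: ✓ MOVGE  r2←0x54
6: · MOVCC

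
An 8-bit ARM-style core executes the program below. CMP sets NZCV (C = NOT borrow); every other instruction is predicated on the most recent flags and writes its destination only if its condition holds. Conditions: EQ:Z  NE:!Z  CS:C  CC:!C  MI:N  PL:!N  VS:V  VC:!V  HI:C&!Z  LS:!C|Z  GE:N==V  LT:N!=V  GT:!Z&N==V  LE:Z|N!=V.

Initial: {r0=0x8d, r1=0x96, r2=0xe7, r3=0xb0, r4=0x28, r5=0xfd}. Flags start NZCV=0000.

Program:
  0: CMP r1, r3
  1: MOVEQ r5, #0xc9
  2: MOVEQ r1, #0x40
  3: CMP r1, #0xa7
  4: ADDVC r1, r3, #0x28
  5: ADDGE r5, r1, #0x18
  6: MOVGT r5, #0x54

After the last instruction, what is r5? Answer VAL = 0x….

VAL = 0xfd

0: ✓ CMP  NZCV=1000
1: · MOVEQ
2: · MOVEQ
3: ✓ CMP  NZCV=1000
4: ✓ ADDVC  r1←0xd8
5: · ADDGE
6: · MOVGT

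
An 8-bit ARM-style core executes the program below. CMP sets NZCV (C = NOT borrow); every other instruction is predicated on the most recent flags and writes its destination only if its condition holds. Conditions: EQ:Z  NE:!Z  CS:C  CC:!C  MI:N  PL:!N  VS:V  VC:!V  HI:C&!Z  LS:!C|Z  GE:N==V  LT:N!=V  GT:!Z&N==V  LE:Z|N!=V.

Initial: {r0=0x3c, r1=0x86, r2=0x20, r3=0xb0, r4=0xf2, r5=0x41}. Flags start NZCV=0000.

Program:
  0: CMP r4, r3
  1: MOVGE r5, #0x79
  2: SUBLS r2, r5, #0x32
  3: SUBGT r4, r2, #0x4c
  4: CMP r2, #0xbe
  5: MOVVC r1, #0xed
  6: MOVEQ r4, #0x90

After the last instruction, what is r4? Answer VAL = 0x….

0: ✓ CMP  NZCV=0010
1: ✓ MOVGE  r5←0x79
2: · SUBLS
3: ✓ SUBGT  r4←0xd4
4: ✓ CMP  NZCV=0000
5: ✓ MOVVC  r1←0xed
6: · MOVEQ

VAL = 0xd4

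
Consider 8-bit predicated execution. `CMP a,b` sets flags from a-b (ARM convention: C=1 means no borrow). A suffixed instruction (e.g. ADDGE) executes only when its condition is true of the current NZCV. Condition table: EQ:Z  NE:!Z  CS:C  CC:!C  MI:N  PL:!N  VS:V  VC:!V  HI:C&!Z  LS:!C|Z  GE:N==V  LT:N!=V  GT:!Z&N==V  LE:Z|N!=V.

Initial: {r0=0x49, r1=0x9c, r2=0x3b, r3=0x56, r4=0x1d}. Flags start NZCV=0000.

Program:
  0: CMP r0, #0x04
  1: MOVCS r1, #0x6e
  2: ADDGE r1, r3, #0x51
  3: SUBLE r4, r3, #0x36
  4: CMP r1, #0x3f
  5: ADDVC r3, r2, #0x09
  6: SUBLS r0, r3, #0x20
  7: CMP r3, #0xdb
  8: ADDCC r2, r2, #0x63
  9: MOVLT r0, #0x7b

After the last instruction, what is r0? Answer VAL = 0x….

[0] flags=0010 → (cmp)
[1] flags=0010 CS?T → r1=0x6e
[2] flags=0010 GE?T → r1=0xa7
[3] flags=0010 LE?F → skip
[4] flags=0011 → (cmp)
[5] flags=0011 VC?F → skip
[6] flags=0011 LS?F → skip
[7] flags=0000 → (cmp)
[8] flags=0000 CC?T → r2=0x9e
[9] flags=0000 LT?F → skip

VAL = 0x49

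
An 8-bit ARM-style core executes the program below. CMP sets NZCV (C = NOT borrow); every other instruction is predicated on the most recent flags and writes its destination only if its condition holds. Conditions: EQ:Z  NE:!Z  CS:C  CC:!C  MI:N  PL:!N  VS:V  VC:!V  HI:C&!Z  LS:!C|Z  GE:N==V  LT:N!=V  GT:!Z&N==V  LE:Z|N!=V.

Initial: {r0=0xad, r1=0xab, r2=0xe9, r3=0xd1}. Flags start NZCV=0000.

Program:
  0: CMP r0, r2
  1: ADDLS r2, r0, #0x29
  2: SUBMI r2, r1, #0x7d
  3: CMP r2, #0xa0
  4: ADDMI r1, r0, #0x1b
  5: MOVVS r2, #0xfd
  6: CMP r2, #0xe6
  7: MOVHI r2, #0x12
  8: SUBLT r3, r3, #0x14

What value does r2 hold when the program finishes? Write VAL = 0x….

[0] flags=1000 → (cmp)
[1] flags=1000 LS?T → r2=0xd6
[2] flags=1000 MI?T → r2=0x2e
[3] flags=1001 → (cmp)
[4] flags=1001 MI?T → r1=0xc8
[5] flags=1001 VS?T → r2=0xfd
[6] flags=0010 → (cmp)
[7] flags=0010 HI?T → r2=0x12
[8] flags=0010 LT?F → skip

VAL = 0x12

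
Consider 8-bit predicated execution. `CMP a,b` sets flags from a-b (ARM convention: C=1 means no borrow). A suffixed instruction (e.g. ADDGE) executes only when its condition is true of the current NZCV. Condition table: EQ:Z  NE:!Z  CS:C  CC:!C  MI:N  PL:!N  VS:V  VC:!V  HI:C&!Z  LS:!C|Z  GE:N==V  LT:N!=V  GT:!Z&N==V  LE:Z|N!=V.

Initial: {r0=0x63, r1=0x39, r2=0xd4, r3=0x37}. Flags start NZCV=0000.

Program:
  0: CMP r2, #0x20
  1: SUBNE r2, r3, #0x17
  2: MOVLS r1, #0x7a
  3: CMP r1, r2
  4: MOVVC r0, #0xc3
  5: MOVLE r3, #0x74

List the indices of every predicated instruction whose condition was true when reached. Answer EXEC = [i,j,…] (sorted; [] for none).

[0] flags=1010 → (cmp)
[1] flags=1010 NE?T → r2=0x20
[2] flags=1010 LS?F → skip
[3] flags=0010 → (cmp)
[4] flags=0010 VC?T → r0=0xc3
[5] flags=0010 LE?F → skip

EXEC = [1,4]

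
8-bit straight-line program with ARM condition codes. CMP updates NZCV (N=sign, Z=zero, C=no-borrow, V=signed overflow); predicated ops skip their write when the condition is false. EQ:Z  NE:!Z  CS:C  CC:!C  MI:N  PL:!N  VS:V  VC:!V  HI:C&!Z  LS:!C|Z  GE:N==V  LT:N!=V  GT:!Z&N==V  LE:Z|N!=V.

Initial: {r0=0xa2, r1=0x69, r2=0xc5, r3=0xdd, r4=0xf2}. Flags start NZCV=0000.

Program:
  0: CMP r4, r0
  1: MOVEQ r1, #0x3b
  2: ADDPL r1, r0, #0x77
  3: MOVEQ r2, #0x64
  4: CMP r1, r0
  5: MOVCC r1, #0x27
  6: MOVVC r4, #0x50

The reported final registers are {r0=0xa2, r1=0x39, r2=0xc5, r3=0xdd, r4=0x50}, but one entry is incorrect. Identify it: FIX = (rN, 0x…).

FIX = (r1, 0x27)

0: ✓ CMP  NZCV=0010
1: · MOVEQ
2: ✓ ADDPL  r1←0x19
3: · MOVEQ
4: ✓ CMP  NZCV=0000
5: ✓ MOVCC  r1←0x27
6: ✓ MOVVC  r4←0x50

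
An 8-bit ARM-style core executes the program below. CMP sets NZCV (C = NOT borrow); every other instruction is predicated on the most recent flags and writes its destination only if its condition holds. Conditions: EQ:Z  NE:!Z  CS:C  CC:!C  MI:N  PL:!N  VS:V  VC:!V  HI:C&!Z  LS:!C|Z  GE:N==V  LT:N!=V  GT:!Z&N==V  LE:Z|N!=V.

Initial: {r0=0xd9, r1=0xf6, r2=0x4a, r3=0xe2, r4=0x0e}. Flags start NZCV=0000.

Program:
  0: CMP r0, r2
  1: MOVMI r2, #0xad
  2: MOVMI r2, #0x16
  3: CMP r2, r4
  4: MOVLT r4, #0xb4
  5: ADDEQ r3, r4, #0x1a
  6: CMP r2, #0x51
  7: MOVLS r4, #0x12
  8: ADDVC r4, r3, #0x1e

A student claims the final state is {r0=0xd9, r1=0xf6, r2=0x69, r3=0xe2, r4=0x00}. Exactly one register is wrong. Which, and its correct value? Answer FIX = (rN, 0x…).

FIX = (r2, 0x16)

0: ✓ CMP  NZCV=1010
1: ✓ MOVMI  r2←0xad
2: ✓ MOVMI  r2←0x16
3: ✓ CMP  NZCV=0010
4: · MOVLT
5: · ADDEQ
6: ✓ CMP  NZCV=1000
7: ✓ MOVLS  r4←0x12
8: ✓ ADDVC  r4←0x00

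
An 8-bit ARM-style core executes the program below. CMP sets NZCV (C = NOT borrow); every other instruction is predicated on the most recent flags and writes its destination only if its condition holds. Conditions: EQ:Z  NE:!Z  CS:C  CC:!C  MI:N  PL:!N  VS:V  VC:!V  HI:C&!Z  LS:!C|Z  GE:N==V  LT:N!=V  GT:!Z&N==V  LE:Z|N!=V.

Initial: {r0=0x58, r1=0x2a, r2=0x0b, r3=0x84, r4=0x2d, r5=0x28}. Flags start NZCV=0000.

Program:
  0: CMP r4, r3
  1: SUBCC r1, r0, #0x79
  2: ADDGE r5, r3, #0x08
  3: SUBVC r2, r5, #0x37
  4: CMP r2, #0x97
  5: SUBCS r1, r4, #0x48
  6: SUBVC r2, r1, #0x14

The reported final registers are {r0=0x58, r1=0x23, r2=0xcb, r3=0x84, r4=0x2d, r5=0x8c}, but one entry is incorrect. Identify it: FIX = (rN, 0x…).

FIX = (r1, 0xdf)

[0] flags=1001 → (cmp)
[1] flags=1001 CC?T → r1=0xdf
[2] flags=1001 GE?T → r5=0x8c
[3] flags=1001 VC?F → skip
[4] flags=0000 → (cmp)
[5] flags=0000 CS?F → skip
[6] flags=0000 VC?T → r2=0xcb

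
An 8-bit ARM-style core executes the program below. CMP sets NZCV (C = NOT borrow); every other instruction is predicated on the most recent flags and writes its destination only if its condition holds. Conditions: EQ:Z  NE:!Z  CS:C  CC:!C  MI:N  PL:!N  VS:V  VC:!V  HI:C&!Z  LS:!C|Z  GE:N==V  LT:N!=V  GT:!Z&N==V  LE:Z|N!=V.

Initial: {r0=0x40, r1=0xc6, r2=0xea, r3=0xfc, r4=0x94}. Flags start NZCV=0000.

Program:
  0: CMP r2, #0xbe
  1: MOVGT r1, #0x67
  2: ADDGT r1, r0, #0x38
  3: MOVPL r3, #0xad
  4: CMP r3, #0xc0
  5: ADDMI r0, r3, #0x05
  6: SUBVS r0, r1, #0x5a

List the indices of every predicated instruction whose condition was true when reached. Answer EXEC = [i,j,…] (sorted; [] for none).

EXEC = [1,2,3,5]

[0] flags=0010 → (cmp)
[1] flags=0010 GT?T → r1=0x67
[2] flags=0010 GT?T → r1=0x78
[3] flags=0010 PL?T → r3=0xad
[4] flags=1000 → (cmp)
[5] flags=1000 MI?T → r0=0xb2
[6] flags=1000 VS?F → skip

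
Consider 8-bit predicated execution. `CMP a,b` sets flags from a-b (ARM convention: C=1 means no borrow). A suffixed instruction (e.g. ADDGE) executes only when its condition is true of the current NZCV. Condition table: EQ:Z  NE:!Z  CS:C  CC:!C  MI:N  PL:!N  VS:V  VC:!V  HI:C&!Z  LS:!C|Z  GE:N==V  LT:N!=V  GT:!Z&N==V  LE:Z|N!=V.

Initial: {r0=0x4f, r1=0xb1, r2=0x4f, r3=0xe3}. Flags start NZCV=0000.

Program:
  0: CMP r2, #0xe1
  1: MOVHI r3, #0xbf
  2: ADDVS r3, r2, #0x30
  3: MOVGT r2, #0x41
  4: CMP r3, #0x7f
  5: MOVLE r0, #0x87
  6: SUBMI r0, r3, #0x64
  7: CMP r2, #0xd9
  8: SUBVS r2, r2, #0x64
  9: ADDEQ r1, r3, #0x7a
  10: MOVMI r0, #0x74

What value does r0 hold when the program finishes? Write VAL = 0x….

VAL = 0x87

0: ✓ CMP  NZCV=0000
1: · MOVHI
2: · ADDVS
3: ✓ MOVGT  r2←0x41
4: ✓ CMP  NZCV=0011
5: ✓ MOVLE  r0←0x87
6: · SUBMI
7: ✓ CMP  NZCV=0000
8: · SUBVS
9: · ADDEQ
10: · MOVMI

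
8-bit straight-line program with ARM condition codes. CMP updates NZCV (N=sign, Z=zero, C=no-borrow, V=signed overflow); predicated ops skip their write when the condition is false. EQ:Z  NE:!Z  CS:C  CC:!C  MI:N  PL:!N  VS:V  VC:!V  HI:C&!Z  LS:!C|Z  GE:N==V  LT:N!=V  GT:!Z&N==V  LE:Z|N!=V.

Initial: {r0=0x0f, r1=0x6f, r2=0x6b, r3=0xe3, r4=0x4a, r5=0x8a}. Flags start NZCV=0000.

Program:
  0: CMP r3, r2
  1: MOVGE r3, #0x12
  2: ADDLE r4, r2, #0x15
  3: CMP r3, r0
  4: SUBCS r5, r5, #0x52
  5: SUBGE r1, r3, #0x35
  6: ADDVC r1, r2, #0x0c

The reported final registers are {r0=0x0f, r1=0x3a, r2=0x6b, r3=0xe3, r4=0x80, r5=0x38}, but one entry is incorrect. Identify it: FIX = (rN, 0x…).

[0] flags=0011 → (cmp)
[1] flags=0011 GE?F → skip
[2] flags=0011 LE?T → r4=0x80
[3] flags=1010 → (cmp)
[4] flags=1010 CS?T → r5=0x38
[5] flags=1010 GE?F → skip
[6] flags=1010 VC?T → r1=0x77

FIX = (r1, 0x77)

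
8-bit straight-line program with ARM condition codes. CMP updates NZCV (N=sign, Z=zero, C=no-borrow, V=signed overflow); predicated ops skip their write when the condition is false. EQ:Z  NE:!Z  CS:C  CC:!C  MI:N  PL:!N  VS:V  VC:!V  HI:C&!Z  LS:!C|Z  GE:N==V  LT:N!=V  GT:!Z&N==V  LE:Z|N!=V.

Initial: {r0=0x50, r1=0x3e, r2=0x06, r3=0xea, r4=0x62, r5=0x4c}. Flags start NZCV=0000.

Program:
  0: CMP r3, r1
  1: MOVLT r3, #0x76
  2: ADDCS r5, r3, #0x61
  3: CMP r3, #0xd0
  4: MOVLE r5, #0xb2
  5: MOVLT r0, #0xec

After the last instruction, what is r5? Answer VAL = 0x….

[0] flags=1010 → (cmp)
[1] flags=1010 LT?T → r3=0x76
[2] flags=1010 CS?T → r5=0xd7
[3] flags=1001 → (cmp)
[4] flags=1001 LE?F → skip
[5] flags=1001 LT?F → skip

VAL = 0xd7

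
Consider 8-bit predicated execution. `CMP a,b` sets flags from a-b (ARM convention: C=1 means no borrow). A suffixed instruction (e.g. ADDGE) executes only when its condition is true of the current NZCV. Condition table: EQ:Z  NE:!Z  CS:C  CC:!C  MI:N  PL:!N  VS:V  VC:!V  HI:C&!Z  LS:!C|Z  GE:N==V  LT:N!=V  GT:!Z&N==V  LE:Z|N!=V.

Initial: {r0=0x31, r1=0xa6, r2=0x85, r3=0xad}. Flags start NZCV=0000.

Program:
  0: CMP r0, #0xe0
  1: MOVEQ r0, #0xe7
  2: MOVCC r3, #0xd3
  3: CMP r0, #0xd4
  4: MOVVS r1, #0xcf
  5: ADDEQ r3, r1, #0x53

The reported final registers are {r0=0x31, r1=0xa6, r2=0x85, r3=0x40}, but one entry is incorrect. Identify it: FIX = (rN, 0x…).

FIX = (r3, 0xd3)

0: ✓ CMP  NZCV=0000
1: · MOVEQ
2: ✓ MOVCC  r3←0xd3
3: ✓ CMP  NZCV=0000
4: · MOVVS
5: · ADDEQ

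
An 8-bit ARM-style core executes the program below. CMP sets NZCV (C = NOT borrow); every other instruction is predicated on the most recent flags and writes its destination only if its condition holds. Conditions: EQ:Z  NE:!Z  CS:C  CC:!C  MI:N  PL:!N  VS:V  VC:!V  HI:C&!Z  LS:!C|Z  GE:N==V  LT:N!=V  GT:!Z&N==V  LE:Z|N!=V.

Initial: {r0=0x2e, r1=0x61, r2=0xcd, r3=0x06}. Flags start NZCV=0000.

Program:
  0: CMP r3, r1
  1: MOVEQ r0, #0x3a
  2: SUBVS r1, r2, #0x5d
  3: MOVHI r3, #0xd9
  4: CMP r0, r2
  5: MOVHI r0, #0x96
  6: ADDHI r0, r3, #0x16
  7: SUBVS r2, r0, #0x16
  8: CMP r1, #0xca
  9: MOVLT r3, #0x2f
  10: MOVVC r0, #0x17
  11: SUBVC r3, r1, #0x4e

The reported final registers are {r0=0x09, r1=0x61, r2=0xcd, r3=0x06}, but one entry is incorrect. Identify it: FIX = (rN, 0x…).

[0] flags=1000 → (cmp)
[1] flags=1000 EQ?F → skip
[2] flags=1000 VS?F → skip
[3] flags=1000 HI?F → skip
[4] flags=0000 → (cmp)
[5] flags=0000 HI?F → skip
[6] flags=0000 HI?F → skip
[7] flags=0000 VS?F → skip
[8] flags=1001 → (cmp)
[9] flags=1001 LT?F → skip
[10] flags=1001 VC?F → skip
[11] flags=1001 VC?F → skip

FIX = (r0, 0x2e)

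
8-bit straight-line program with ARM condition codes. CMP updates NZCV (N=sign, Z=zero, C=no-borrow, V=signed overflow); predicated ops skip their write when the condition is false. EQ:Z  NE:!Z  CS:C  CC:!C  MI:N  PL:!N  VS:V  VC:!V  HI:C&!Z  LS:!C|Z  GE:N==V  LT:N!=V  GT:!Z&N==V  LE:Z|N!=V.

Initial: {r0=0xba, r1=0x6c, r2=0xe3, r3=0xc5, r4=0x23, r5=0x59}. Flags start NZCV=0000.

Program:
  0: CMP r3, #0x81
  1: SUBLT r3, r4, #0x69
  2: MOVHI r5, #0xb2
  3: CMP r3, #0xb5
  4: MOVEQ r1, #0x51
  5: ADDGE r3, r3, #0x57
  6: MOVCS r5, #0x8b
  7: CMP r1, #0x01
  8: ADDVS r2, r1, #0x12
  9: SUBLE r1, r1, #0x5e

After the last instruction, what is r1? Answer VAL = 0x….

[0] flags=0010 → (cmp)
[1] flags=0010 LT?F → skip
[2] flags=0010 HI?T → r5=0xb2
[3] flags=0010 → (cmp)
[4] flags=0010 EQ?F → skip
[5] flags=0010 GE?T → r3=0x1c
[6] flags=0010 CS?T → r5=0x8b
[7] flags=0010 → (cmp)
[8] flags=0010 VS?F → skip
[9] flags=0010 LE?F → skip

VAL = 0x6c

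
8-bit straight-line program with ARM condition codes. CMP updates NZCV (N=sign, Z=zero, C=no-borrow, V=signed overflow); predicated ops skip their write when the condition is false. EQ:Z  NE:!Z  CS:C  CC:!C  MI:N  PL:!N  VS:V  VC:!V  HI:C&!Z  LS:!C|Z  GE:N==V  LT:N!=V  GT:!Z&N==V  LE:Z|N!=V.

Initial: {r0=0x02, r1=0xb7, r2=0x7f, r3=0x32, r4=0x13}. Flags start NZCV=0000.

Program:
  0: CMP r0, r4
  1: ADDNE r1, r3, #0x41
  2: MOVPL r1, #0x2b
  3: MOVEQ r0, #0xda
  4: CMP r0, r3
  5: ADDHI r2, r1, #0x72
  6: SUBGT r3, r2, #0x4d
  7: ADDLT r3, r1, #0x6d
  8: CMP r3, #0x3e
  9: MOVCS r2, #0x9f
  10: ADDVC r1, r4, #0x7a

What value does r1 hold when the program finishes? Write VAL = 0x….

0: ✓ CMP  NZCV=1000
1: ✓ ADDNE  r1←0x73
2: · MOVPL
3: · MOVEQ
4: ✓ CMP  NZCV=1000
5: · ADDHI
6: · SUBGT
7: ✓ ADDLT  r3←0xe0
8: ✓ CMP  NZCV=1010
9: ✓ MOVCS  r2←0x9f
10: ✓ ADDVC  r1←0x8d

VAL = 0x8d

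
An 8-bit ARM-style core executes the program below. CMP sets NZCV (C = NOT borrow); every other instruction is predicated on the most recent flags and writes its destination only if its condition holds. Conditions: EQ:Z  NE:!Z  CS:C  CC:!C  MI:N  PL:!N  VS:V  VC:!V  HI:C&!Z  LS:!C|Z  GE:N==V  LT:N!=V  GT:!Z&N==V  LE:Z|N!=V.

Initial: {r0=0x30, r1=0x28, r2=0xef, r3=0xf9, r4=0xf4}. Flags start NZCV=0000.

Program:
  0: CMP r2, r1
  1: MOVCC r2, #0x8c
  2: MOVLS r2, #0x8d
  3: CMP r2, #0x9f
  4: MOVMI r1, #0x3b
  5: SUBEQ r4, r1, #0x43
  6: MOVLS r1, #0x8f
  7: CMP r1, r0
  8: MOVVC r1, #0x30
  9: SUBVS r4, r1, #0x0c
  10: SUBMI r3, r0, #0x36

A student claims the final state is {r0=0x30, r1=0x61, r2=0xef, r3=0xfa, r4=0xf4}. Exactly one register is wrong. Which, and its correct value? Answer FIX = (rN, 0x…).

FIX = (r1, 0x30)

[0] flags=1010 → (cmp)
[1] flags=1010 CC?F → skip
[2] flags=1010 LS?F → skip
[3] flags=0010 → (cmp)
[4] flags=0010 MI?F → skip
[5] flags=0010 EQ?F → skip
[6] flags=0010 LS?F → skip
[7] flags=1000 → (cmp)
[8] flags=1000 VC?T → r1=0x30
[9] flags=1000 VS?F → skip
[10] flags=1000 MI?T → r3=0xfa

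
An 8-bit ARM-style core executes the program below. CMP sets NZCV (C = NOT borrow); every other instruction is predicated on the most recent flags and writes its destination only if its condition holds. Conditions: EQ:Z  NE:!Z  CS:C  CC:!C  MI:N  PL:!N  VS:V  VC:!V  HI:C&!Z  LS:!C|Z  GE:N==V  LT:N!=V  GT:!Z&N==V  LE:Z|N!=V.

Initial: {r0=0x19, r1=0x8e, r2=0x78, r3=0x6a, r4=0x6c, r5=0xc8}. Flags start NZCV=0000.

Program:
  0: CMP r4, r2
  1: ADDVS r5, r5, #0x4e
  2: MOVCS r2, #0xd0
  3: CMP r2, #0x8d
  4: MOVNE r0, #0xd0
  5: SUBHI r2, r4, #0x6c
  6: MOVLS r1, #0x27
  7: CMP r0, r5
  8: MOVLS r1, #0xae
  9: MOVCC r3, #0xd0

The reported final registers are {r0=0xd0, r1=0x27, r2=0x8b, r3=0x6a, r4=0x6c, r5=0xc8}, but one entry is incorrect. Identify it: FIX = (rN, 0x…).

FIX = (r2, 0x78)

[0] flags=1000 → (cmp)
[1] flags=1000 VS?F → skip
[2] flags=1000 CS?F → skip
[3] flags=1001 → (cmp)
[4] flags=1001 NE?T → r0=0xd0
[5] flags=1001 HI?F → skip
[6] flags=1001 LS?T → r1=0x27
[7] flags=0010 → (cmp)
[8] flags=0010 LS?F → skip
[9] flags=0010 CC?F → skip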